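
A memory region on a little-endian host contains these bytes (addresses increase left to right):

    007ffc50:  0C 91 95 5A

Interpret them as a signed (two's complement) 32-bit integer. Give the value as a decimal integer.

In little-endian order the low byte comes first in memory.
Reassemble most-significant byte first: 5A 95 91 0C → 0x5A95910C.
0x5A95910C = 1519751436.

1519751436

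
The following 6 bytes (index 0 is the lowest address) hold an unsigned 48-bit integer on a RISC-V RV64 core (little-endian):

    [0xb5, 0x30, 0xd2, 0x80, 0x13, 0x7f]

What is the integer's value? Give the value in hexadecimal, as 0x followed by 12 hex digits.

In little-endian order the low byte comes first in memory.
Reassemble most-significant byte first: 7F 13 80 D2 30 B5 → 0x7F1380D230B5.

0x7F1380D230B5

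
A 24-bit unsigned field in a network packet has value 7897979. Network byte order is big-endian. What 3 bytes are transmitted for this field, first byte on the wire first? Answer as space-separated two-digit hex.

7897979 in hexadecimal, padded to 24 bits, is 0x78837B.
Split into bytes (most-significant first): 78 83 7B.
Big-endian stores the most-significant byte at the lowest address.
So the memory order matches the most-significant-first order: 78 83 7B.

78 83 7B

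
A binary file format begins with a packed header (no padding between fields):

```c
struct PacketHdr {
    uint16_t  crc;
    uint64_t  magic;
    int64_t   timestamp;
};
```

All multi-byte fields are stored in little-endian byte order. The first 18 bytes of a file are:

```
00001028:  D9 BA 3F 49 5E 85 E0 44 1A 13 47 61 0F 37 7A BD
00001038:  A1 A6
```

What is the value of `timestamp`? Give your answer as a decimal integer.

`timestamp` follows `crc` (2 B), `magic` (8 B), so it starts at offset 2 + 8 = 10 and occupies 8 bytes.
Bytes at offsets 10..17: 47 61 0F 37 7A BD A1 A6.
In little-endian order the low byte comes first in memory.
Reassemble most-significant byte first: A6 A1 BD 7A 37 0F 61 47 → 0xA6A1BD7A370F6147.
Top bit is set, so as a signed 64-bit value this is 0xA6A1BD7A370F6147 − 2^64 = -6439657659555684025.

-6439657659555684025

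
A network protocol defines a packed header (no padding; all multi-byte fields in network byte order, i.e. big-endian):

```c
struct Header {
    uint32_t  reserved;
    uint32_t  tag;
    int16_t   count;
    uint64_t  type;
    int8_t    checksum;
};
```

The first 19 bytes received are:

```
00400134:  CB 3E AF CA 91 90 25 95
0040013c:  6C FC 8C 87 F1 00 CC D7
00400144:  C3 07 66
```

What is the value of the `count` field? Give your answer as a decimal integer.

27900

`count` follows `reserved` (4 B), `tag` (4 B), so it starts at offset 4 + 4 = 8 and occupies 2 bytes.
Bytes at offsets 8..9: 6C FC.
Big-endian: lowest address holds the most-significant byte.
The bytes are already most-significant first: 0x6CFC.
0x6CFC = 27900.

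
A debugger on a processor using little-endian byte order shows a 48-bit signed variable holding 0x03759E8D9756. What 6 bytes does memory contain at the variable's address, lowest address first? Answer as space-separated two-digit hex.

Split into bytes (most-significant first): 03 75 9E 8D 97 56.
Little-endian: lowest address holds the least-significant byte.
So at ascending addresses the bytes are 56 97 8D 9E 75 03.

56 97 8D 9E 75 03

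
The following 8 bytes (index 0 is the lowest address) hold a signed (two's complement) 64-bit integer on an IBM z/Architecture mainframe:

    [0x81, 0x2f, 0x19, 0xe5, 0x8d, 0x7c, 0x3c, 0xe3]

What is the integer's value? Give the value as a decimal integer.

Big-endian stores the most-significant byte at the lowest address.
The bytes are already most-significant first: 0x812F19E58D7C3CE3.
Top bit is set, so as a signed 64-bit value this is 0x812F19E58D7C3CE3 − 2^64 = -9138056645199512349.

-9138056645199512349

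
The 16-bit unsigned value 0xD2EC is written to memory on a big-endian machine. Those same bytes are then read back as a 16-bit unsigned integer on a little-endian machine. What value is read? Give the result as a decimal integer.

Stored big-endian, the bytes at ascending addresses are D2 EC.
Read back as little-endian, the first byte is least significant, giving 0xECD2.
0xECD2 = 60626.

60626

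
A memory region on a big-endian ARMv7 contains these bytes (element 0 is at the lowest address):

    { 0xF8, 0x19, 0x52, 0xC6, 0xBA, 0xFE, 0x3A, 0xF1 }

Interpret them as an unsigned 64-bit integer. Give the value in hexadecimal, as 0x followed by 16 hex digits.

Big-endian: lowest address holds the most-significant byte.
The bytes are already most-significant first: 0xF81952C6BAFE3AF1.

0xF81952C6BAFE3AF1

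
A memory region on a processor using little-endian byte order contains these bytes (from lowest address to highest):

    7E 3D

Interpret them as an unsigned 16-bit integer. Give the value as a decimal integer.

15742

Little-endian: lowest address holds the least-significant byte.
Reassemble most-significant byte first: 3D 7E → 0x3D7E.
0x3D7E = 15742.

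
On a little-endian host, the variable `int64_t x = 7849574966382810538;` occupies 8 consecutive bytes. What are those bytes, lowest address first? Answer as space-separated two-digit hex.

7849574966382810538 in hexadecimal, padded to 64 bits, is 0x6CEF4AD7D50BD5AA.
Split into bytes (most-significant first): 6C EF 4A D7 D5 0B D5 AA.
Little-endian: lowest address holds the least-significant byte.
So at ascending addresses the bytes are AA D5 0B D5 D7 4A EF 6C.

AA D5 0B D5 D7 4A EF 6C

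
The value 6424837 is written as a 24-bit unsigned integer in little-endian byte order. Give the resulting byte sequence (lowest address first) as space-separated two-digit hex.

05 09 62

6424837 in hexadecimal, padded to 24 bits, is 0x620905.
Split into bytes (most-significant first): 62 09 05.
In little-endian order the low byte comes first in memory.
So at ascending addresses the bytes are 05 09 62.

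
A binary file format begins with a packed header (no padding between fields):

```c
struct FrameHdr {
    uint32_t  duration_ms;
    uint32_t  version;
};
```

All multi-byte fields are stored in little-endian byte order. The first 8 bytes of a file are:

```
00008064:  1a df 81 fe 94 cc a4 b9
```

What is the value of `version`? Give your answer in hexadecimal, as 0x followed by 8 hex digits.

`version` follows `duration_ms` (4 bytes), so it starts at byte offset 4 and occupies 4 bytes.
Bytes at offsets 4..7: 94 CC A4 B9.
In little-endian order the low byte comes first in memory.
Reassemble most-significant byte first: B9 A4 CC 94 → 0xB9A4CC94.

0xB9A4CC94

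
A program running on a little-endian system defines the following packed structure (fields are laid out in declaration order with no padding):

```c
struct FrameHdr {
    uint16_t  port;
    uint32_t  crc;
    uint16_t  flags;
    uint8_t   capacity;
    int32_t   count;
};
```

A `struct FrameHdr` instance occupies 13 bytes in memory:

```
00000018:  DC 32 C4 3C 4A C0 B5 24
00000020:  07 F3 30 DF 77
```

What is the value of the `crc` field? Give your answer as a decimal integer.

3226090692

`crc` follows `port` (2 bytes), so it starts at byte offset 2 and occupies 4 bytes.
Bytes at offsets 2..5: C4 3C 4A C0.
Little-endian stores the least-significant byte at the lowest address.
Reassemble most-significant byte first: C0 4A 3C C4 → 0xC04A3CC4.
0xC04A3CC4 = 3226090692.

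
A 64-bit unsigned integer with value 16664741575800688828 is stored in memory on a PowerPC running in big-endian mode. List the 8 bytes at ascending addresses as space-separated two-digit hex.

16664741575800688828 in hexadecimal, padded to 64 bits, is 0xE7450E2B6B4890BC.
Split into bytes (most-significant first): E7 45 0E 2B 6B 48 90 BC.
Big-endian stores the most-significant byte at the lowest address.
So the memory order matches the most-significant-first order: E7 45 0E 2B 6B 48 90 BC.

E7 45 0E 2B 6B 48 90 BC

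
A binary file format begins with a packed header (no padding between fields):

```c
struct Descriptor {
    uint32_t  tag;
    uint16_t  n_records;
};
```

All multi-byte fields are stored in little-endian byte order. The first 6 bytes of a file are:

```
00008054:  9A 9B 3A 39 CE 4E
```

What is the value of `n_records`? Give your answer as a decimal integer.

`n_records` follows `tag` (4 bytes), so it starts at byte offset 4 and occupies 2 bytes.
Bytes at offsets 4..5: CE 4E.
Little-endian stores the least-significant byte at the lowest address.
Reassemble most-significant byte first: 4E CE → 0x4ECE.
0x4ECE = 20174.

20174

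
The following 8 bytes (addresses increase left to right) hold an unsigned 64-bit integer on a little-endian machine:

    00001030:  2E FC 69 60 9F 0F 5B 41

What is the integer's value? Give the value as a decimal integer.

In little-endian order the low byte comes first in memory.
Reassemble most-significant byte first: 41 5B 0F 9F 60 69 FC 2E → 0x415B0F9F6069FC2E.
0x415B0F9F6069FC2E = 4709375012537760814.

4709375012537760814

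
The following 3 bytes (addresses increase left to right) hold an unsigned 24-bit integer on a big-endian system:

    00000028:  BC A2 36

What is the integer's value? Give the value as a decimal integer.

In big-endian order the high byte comes first in memory.
The bytes are already most-significant first: 0xBCA236.
0xBCA236 = 12362294.

12362294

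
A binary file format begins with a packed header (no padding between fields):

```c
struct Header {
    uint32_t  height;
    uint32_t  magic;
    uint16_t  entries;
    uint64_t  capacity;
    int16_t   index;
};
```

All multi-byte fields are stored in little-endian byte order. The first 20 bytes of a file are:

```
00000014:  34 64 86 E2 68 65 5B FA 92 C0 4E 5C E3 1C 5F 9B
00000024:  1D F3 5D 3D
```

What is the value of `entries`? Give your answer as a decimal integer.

49298

`entries` follows `height` (4 B), `magic` (4 B), so it starts at offset 4 + 4 = 8 and occupies 2 bytes.
Bytes at offsets 8..9: 92 C0.
Little-endian: lowest address holds the least-significant byte.
Reassemble most-significant byte first: C0 92 → 0xC092.
0xC092 = 49298.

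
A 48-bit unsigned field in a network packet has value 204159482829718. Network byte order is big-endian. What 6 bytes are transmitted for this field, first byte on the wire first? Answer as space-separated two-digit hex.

B9 AE 95 73 9B 96

204159482829718 in hexadecimal, padded to 48 bits, is 0xB9AE95739B96.
Split into bytes (most-significant first): B9 AE 95 73 9B 96.
Big-endian: lowest address holds the most-significant byte.
So the memory order matches the most-significant-first order: B9 AE 95 73 9B 96.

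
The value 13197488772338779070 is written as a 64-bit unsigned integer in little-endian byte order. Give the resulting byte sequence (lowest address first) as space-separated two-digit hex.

13197488772338779070 in hexadecimal, padded to 64 bits, is 0xB726E61D7A7583BE.
Split into bytes (most-significant first): B7 26 E6 1D 7A 75 83 BE.
In little-endian order the low byte comes first in memory.
So at ascending addresses the bytes are BE 83 75 7A 1D E6 26 B7.

BE 83 75 7A 1D E6 26 B7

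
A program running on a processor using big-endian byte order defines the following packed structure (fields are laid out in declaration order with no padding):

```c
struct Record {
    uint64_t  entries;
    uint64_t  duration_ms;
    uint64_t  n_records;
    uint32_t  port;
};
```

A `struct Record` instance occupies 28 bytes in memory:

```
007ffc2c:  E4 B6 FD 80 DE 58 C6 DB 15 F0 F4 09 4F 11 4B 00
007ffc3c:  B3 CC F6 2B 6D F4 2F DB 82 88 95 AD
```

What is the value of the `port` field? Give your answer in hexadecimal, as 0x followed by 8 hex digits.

`port` follows `entries` (8 B), `duration_ms` (8 B), `n_records` (8 B), so it starts at offset 8 + 8 + 8 = 24 and occupies 4 bytes.
Bytes at offsets 24..27: 82 88 95 AD.
Big-endian: lowest address holds the most-significant byte.
The bytes are already most-significant first: 0x828895AD.

0x828895AD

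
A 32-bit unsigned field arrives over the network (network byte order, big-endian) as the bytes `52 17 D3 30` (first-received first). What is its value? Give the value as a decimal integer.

1377293104

Big-endian stores the most-significant byte at the lowest address.
The bytes are already most-significant first: 0x5217D330.
0x5217D330 = 1377293104.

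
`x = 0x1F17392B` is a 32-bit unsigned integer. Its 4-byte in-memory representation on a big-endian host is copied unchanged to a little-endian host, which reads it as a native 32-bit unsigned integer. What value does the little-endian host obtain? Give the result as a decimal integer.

Stored big-endian, the bytes at ascending addresses are 1F 17 39 2B.
Read back as little-endian, the first byte is least significant, giving 0x2B39171F.
0x2B39171F = 725161759.

725161759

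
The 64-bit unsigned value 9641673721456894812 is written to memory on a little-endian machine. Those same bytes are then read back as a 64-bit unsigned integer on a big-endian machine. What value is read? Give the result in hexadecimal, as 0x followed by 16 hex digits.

9641673721456894812 in 64-bit hexadecimal is 0x85CE1B2A77A8235C.
Stored little-endian, the bytes at ascending addresses are 5C 23 A8 77 2A 1B CE 85.
Read back as big-endian, the last byte is least significant, giving 0x5C23A8772A1BCE85.

0x5C23A8772A1BCE85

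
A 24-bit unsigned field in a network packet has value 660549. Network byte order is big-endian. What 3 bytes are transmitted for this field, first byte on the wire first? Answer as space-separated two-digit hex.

0A 14 45

660549 in hexadecimal, padded to 24 bits, is 0x0A1445.
Split into bytes (most-significant first): 0A 14 45.
In big-endian order the high byte comes first in memory.
So the memory order matches the most-significant-first order: 0A 14 45.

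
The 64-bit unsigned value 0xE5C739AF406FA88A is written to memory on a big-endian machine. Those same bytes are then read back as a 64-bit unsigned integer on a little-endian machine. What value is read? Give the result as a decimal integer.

Stored big-endian, the bytes at ascending addresses are E5 C7 39 AF 40 6F A8 8A.
Read back as little-endian, the first byte is least significant, giving 0x8AA86F40AF39C7E5.
0x8AA86F40AF39C7E5 = 9991358096929834981.

9991358096929834981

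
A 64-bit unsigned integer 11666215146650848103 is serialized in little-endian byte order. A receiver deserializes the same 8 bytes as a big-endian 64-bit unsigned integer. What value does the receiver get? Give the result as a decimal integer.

11666215146650848103 in 64-bit hexadecimal is 0xA1E6B8DD9967CB67.
Stored little-endian, the bytes at ascending addresses are 67 CB 67 99 DD B8 E6 A1.
Read back as big-endian, the last byte is least significant, giving 0x67CB6799DDB8E6A1.
0x67CB6799DDB8E6A1 = 7479185516726380193.

7479185516726380193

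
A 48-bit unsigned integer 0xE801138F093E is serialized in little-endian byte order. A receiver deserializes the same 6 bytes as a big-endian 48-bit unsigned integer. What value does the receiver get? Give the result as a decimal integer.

Stored little-endian, the bytes at ascending addresses are 3E 09 8F 13 01 E8.
Read back as big-endian, the last byte is least significant, giving 0x3E098F1301E8.
0x3E098F1301E8 = 68210776015336.

68210776015336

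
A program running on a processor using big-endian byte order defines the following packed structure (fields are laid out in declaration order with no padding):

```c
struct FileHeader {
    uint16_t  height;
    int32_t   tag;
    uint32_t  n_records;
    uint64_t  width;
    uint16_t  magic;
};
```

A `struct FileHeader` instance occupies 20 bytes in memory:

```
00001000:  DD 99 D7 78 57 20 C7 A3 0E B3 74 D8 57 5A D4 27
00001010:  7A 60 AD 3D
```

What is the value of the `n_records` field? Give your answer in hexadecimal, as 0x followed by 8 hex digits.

`n_records` follows `height` (2 B), `tag` (4 B), so it starts at offset 2 + 4 = 6 and occupies 4 bytes.
Bytes at offsets 6..9: C7 A3 0E B3.
Big-endian stores the most-significant byte at the lowest address.
The bytes are already most-significant first: 0xC7A30EB3.

0xC7A30EB3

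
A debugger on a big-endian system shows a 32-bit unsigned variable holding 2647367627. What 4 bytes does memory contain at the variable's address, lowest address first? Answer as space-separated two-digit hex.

2647367627 in hexadecimal, padded to 32 bits, is 0x9DCB9FCB.
Split into bytes (most-significant first): 9D CB 9F CB.
Big-endian: lowest address holds the most-significant byte.
So the memory order matches the most-significant-first order: 9D CB 9F CB.

9D CB 9F CB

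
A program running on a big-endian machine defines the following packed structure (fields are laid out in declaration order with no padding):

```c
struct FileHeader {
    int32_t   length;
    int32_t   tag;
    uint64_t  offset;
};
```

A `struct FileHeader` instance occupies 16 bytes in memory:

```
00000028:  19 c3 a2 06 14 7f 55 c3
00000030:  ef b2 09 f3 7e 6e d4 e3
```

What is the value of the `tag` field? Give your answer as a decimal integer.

343889347

`tag` follows `length` (4 bytes), so it starts at byte offset 4 and occupies 4 bytes.
Bytes at offsets 4..7: 14 7F 55 C3.
Big-endian stores the most-significant byte at the lowest address.
The bytes are already most-significant first: 0x147F55C3.
0x147F55C3 = 343889347.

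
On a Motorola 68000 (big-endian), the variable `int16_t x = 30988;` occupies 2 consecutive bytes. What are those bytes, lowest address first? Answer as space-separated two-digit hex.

30988 in hexadecimal, padded to 16 bits, is 0x790C.
Split into bytes (most-significant first): 79 0C.
In big-endian order the high byte comes first in memory.
So the memory order matches the most-significant-first order: 79 0C.

79 0C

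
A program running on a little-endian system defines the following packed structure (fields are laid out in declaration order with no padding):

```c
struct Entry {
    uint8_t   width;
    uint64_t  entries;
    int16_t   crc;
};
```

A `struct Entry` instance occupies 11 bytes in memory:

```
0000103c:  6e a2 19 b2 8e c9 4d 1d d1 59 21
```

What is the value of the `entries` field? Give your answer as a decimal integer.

`entries` follows `width` (1 byte), so it starts at byte offset 1 and occupies 8 bytes.
Bytes at offsets 1..8: A2 19 B2 8E C9 4D 1D D1.
In little-endian order the low byte comes first in memory.
Reassemble most-significant byte first: D1 1D 4D C9 8E B2 19 A2 → 0xD11D4DC98EB219A2.
0xD11D4DC98EB219A2 = 15068285456329349538.

15068285456329349538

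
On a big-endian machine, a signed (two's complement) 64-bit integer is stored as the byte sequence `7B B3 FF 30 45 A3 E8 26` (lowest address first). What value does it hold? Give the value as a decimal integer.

8913748670288226342

In big-endian order the high byte comes first in memory.
The bytes are already most-significant first: 0x7BB3FF3045A3E826.
0x7BB3FF3045A3E826 = 8913748670288226342.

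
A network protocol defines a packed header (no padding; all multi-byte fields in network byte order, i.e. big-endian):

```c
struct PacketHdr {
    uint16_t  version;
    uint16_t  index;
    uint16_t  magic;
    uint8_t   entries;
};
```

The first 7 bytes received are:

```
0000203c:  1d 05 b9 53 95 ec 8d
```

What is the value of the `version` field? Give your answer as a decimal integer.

7429

`version` is the first field, at byte offset 0, occupying 2 bytes.
Bytes at offsets 0..1: 1D 05.
Big-endian stores the most-significant byte at the lowest address.
The bytes are already most-significant first: 0x1D05.
0x1D05 = 7429.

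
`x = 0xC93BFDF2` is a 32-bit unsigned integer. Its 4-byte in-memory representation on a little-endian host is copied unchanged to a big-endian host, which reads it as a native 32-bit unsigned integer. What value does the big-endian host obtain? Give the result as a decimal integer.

Stored little-endian, the bytes at ascending addresses are F2 FD 3B C9.
Read back as big-endian, the last byte is least significant, giving 0xF2FD3BC9.
0xF2FD3BC9 = 4076682185.

4076682185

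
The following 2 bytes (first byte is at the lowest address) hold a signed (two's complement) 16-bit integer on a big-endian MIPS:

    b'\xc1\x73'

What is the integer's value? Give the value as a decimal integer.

-16013

Big-endian: lowest address holds the most-significant byte.
The bytes are already most-significant first: 0xC173.
Top bit is set, so as a signed 16-bit value this is 0xC173 − 2^16 = -16013.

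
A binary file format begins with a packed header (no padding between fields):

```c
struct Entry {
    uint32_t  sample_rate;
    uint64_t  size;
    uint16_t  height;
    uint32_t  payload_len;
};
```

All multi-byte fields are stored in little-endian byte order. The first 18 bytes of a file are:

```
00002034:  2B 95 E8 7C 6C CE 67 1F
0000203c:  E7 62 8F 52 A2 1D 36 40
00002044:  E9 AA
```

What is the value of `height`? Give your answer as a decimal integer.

7586

`height` follows `sample_rate` (4 B), `size` (8 B), so it starts at offset 4 + 8 = 12 and occupies 2 bytes.
Bytes at offsets 12..13: A2 1D.
In little-endian order the low byte comes first in memory.
Reassemble most-significant byte first: 1D A2 → 0x1DA2.
0x1DA2 = 7586.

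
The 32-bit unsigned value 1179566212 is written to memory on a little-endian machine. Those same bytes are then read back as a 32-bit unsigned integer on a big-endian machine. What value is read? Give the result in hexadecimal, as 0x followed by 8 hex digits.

0x84C04E46

1179566212 in 32-bit hexadecimal is 0x464EC084.
Stored little-endian, the bytes at ascending addresses are 84 C0 4E 46.
Read back as big-endian, the last byte is least significant, giving 0x84C04E46.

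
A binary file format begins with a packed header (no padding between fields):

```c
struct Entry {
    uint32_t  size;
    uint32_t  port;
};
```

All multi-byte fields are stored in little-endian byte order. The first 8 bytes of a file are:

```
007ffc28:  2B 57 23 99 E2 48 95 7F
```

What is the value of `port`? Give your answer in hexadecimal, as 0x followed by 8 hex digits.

0x7F9548E2

`port` follows `size` (4 bytes), so it starts at byte offset 4 and occupies 4 bytes.
Bytes at offsets 4..7: E2 48 95 7F.
Little-endian stores the least-significant byte at the lowest address.
Reassemble most-significant byte first: 7F 95 48 E2 → 0x7F9548E2.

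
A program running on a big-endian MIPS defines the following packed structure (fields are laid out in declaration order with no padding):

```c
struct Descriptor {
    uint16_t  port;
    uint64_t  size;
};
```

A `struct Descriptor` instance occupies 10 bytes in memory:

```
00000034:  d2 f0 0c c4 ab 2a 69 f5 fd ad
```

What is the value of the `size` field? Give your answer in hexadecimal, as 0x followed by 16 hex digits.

0x0CC4AB2A69F5FDAD

`size` follows `port` (2 bytes), so it starts at byte offset 2 and occupies 8 bytes.
Bytes at offsets 2..9: 0C C4 AB 2A 69 F5 FD AD.
In big-endian order the high byte comes first in memory.
The bytes are already most-significant first: 0x0CC4AB2A69F5FDAD.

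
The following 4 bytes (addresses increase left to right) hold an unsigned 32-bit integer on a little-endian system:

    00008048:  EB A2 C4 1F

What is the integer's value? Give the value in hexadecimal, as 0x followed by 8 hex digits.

Little-endian: lowest address holds the least-significant byte.
Reassemble most-significant byte first: 1F C4 A2 EB → 0x1FC4A2EB.

0x1FC4A2EB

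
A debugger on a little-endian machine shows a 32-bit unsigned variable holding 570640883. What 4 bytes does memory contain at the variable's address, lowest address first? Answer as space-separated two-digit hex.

F3 49 03 22

570640883 in hexadecimal, padded to 32 bits, is 0x220349F3.
Split into bytes (most-significant first): 22 03 49 F3.
In little-endian order the low byte comes first in memory.
So at ascending addresses the bytes are F3 49 03 22.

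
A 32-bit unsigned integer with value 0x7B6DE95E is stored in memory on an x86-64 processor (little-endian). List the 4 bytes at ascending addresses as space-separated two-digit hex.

Split into bytes (most-significant first): 7B 6D E9 5E.
Little-endian: lowest address holds the least-significant byte.
So at ascending addresses the bytes are 5E E9 6D 7B.

5E E9 6D 7B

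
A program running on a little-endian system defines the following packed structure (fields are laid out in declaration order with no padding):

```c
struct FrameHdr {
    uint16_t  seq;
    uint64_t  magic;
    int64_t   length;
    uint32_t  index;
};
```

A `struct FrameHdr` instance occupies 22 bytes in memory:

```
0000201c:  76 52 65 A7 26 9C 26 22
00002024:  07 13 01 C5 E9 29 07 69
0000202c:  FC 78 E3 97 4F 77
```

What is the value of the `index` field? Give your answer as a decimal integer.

`index` follows `seq` (2 B), `magic` (8 B), `length` (8 B), so it starts at offset 2 + 8 + 8 = 18 and occupies 4 bytes.
Bytes at offsets 18..21: E3 97 4F 77.
Little-endian: lowest address holds the least-significant byte.
Reassemble most-significant byte first: 77 4F 97 E3 → 0x774F97E3.
0x774F97E3 = 2001704931.

2001704931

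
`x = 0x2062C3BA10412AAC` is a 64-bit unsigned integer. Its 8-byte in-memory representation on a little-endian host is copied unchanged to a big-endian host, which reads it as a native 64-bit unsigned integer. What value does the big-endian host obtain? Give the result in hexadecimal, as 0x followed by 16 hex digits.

0xAC2A4110BAC36220

Stored little-endian, the bytes at ascending addresses are AC 2A 41 10 BA C3 62 20.
Read back as big-endian, the last byte is least significant, giving 0xAC2A4110BAC36220.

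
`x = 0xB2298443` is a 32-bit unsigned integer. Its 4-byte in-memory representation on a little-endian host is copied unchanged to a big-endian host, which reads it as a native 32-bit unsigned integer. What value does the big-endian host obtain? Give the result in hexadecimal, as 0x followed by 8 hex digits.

0x438429B2

Stored little-endian, the bytes at ascending addresses are 43 84 29 B2.
Read back as big-endian, the last byte is least significant, giving 0x438429B2.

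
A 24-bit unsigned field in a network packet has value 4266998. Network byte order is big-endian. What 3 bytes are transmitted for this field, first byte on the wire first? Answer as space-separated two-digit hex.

4266998 in hexadecimal, padded to 24 bits, is 0x411BF6.
Split into bytes (most-significant first): 41 1B F6.
Big-endian: lowest address holds the most-significant byte.
So the memory order matches the most-significant-first order: 41 1B F6.

41 1B F6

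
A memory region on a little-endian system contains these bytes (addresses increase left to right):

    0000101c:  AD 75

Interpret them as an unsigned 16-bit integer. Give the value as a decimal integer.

30125

Little-endian stores the least-significant byte at the lowest address.
Reassemble most-significant byte first: 75 AD → 0x75AD.
0x75AD = 30125.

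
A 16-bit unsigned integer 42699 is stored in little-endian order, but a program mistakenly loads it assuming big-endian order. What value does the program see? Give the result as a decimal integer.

52134

42699 in 16-bit hexadecimal is 0xA6CB.
Stored little-endian, the bytes at ascending addresses are CB A6.
Read back as big-endian, the last byte is least significant, giving 0xCBA6.
0xCBA6 = 52134.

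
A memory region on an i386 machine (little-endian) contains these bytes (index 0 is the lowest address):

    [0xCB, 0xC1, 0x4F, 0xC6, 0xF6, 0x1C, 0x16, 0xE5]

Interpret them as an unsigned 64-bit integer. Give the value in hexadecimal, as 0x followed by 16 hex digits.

Little-endian stores the least-significant byte at the lowest address.
Reassemble most-significant byte first: E5 16 1C F6 C6 4F C1 CB → 0xE5161CF6C64FC1CB.

0xE5161CF6C64FC1CB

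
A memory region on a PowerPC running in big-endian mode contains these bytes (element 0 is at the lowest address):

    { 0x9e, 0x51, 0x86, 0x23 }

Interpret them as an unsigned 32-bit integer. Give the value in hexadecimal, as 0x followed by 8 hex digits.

In big-endian order the high byte comes first in memory.
The bytes are already most-significant first: 0x9E518623.

0x9E518623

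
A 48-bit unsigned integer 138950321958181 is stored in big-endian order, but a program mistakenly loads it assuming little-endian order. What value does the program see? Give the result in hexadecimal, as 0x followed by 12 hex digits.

0x25ED94E45F7E

138950321958181 in 48-bit hexadecimal is 0x7E5FE494ED25.
Stored big-endian, the bytes at ascending addresses are 7E 5F E4 94 ED 25.
Read back as little-endian, the first byte is least significant, giving 0x25ED94E45F7E.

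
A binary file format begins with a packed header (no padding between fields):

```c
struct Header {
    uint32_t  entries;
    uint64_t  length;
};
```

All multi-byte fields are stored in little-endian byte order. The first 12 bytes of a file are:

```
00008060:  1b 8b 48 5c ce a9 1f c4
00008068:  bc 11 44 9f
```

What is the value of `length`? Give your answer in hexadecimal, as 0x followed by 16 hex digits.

`length` follows `entries` (4 bytes), so it starts at byte offset 4 and occupies 8 bytes.
Bytes at offsets 4..11: CE A9 1F C4 BC 11 44 9F.
In little-endian order the low byte comes first in memory.
Reassemble most-significant byte first: 9F 44 11 BC C4 1F A9 CE → 0x9F4411BCC41FA9CE.

0x9F4411BCC41FA9CE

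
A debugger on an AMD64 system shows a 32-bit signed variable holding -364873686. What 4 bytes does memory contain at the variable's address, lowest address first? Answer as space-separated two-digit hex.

2A 78 40 EA

Two's complement of -364873686 in 32 bits: 364873686 = 0x15BF87D6; invert → 0xEA407829; add 1 → 0xEA40782A.
Split into bytes (most-significant first): EA 40 78 2A.
Little-endian: lowest address holds the least-significant byte.
So at ascending addresses the bytes are 2A 78 40 EA.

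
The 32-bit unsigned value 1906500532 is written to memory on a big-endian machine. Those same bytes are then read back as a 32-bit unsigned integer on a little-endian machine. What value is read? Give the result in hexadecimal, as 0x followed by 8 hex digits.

1906500532 in 32-bit hexadecimal is 0x71A2E3B4.
Stored big-endian, the bytes at ascending addresses are 71 A2 E3 B4.
Read back as little-endian, the first byte is least significant, giving 0xB4E3A271.

0xB4E3A271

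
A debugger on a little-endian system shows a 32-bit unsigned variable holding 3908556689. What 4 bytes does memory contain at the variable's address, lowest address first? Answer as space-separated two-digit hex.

91 D7 F7 E8

3908556689 in hexadecimal, padded to 32 bits, is 0xE8F7D791.
Split into bytes (most-significant first): E8 F7 D7 91.
Little-endian stores the least-significant byte at the lowest address.
So at ascending addresses the bytes are 91 D7 F7 E8.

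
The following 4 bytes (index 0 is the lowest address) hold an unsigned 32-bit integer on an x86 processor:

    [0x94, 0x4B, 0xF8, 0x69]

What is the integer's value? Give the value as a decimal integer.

Little-endian: lowest address holds the least-significant byte.
Reassemble most-significant byte first: 69 F8 4B 94 → 0x69F84B94.
0x69F84B94 = 1777879956.

1777879956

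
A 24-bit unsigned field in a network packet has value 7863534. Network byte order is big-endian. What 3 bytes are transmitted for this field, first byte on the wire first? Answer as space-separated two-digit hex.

7863534 in hexadecimal, padded to 24 bits, is 0x77FCEE.
Split into bytes (most-significant first): 77 FC EE.
Big-endian stores the most-significant byte at the lowest address.
So the memory order matches the most-significant-first order: 77 FC EE.

77 FC EE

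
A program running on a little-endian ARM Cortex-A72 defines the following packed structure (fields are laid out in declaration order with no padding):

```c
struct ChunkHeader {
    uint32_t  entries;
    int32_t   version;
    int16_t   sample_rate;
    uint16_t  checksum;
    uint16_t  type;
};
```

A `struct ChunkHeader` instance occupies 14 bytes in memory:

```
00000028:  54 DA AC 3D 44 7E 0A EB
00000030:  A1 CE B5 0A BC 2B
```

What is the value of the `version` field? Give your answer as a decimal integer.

`version` follows `entries` (4 bytes), so it starts at byte offset 4 and occupies 4 bytes.
Bytes at offsets 4..7: 44 7E 0A EB.
In little-endian order the low byte comes first in memory.
Reassemble most-significant byte first: EB 0A 7E 44 → 0xEB0A7E44.
Top bit is set, so as a signed 32-bit value this is 0xEB0A7E44 − 2^32 = -351633852.

-351633852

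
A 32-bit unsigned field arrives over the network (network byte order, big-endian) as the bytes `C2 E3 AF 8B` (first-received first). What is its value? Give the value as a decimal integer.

3269701515

Big-endian stores the most-significant byte at the lowest address.
The bytes are already most-significant first: 0xC2E3AF8B.
0xC2E3AF8B = 3269701515.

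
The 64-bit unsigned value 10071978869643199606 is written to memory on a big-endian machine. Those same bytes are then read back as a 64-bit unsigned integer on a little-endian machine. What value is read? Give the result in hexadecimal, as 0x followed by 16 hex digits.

10071978869643199606 in 64-bit hexadecimal is 0x8BC6DB6B1652C476.
Stored big-endian, the bytes at ascending addresses are 8B C6 DB 6B 16 52 C4 76.
Read back as little-endian, the first byte is least significant, giving 0x76C452166BDBC68B.

0x76C452166BDBC68B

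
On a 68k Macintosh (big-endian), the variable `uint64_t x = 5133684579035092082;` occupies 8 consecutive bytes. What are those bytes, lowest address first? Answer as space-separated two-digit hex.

5133684579035092082 in hexadecimal, padded to 64 bits, is 0x473E82ECDA499472.
Split into bytes (most-significant first): 47 3E 82 EC DA 49 94 72.
Big-endian stores the most-significant byte at the lowest address.
So the memory order matches the most-significant-first order: 47 3E 82 EC DA 49 94 72.

47 3E 82 EC DA 49 94 72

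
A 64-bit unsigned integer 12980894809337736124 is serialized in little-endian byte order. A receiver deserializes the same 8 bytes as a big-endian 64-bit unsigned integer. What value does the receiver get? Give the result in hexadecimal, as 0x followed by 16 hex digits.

12980894809337736124 in 64-bit hexadecimal is 0xB425670DA949ABBC.
Stored little-endian, the bytes at ascending addresses are BC AB 49 A9 0D 67 25 B4.
Read back as big-endian, the last byte is least significant, giving 0xBCAB49A90D6725B4.

0xBCAB49A90D6725B4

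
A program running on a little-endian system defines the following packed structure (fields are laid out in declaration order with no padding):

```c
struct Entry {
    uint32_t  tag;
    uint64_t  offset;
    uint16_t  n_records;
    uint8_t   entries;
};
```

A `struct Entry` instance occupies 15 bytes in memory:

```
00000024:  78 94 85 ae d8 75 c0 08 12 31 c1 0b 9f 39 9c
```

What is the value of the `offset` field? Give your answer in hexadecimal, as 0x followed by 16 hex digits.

`offset` follows `tag` (4 bytes), so it starts at byte offset 4 and occupies 8 bytes.
Bytes at offsets 4..11: D8 75 C0 08 12 31 C1 0B.
In little-endian order the low byte comes first in memory.
Reassemble most-significant byte first: 0B C1 31 12 08 C0 75 D8 → 0x0BC1311208C075D8.

0x0BC1311208C075D8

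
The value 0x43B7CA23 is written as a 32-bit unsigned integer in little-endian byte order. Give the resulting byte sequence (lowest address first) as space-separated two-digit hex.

Split into bytes (most-significant first): 43 B7 CA 23.
Little-endian: lowest address holds the least-significant byte.
So at ascending addresses the bytes are 23 CA B7 43.

23 CA B7 43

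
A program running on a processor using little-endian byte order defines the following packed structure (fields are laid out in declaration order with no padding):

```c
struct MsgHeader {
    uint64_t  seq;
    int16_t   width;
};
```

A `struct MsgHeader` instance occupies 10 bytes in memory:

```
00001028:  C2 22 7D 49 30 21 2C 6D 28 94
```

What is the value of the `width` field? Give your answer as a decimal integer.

`width` follows `seq` (8 bytes), so it starts at byte offset 8 and occupies 2 bytes.
Bytes at offsets 8..9: 28 94.
Little-endian stores the least-significant byte at the lowest address.
Reassemble most-significant byte first: 94 28 → 0x9428.
Top bit is set, so as a signed 16-bit value this is 0x9428 − 2^16 = -27608.

-27608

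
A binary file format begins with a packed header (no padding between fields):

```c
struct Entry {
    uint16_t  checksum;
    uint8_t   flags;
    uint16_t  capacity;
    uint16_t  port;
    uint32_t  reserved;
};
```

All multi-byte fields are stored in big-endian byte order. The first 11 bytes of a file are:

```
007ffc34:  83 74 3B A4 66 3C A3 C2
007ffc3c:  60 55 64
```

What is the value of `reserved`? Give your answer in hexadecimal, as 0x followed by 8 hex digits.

`reserved` follows `checksum` (2 B), `flags` (1 B), `capacity` (2 B), `port` (2 B), so it starts at offset 2 + 1 + 2 + 2 = 7 and occupies 4 bytes.
Bytes at offsets 7..10: C2 60 55 64.
Big-endian stores the most-significant byte at the lowest address.
The bytes are already most-significant first: 0xC2605564.

0xC2605564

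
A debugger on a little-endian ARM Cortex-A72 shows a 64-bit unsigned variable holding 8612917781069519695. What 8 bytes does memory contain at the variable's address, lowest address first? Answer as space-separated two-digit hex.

8612917781069519695 in hexadecimal, padded to 64 bits, is 0x77873B16B44B5B4F.
Split into bytes (most-significant first): 77 87 3B 16 B4 4B 5B 4F.
Little-endian stores the least-significant byte at the lowest address.
So at ascending addresses the bytes are 4F 5B 4B B4 16 3B 87 77.

4F 5B 4B B4 16 3B 87 77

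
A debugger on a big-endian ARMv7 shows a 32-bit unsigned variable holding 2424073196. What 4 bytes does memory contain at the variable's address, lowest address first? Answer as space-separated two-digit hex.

90 7C 6B EC

2424073196 in hexadecimal, padded to 32 bits, is 0x907C6BEC.
Split into bytes (most-significant first): 90 7C 6B EC.
Big-endian: lowest address holds the most-significant byte.
So the memory order matches the most-significant-first order: 90 7C 6B EC.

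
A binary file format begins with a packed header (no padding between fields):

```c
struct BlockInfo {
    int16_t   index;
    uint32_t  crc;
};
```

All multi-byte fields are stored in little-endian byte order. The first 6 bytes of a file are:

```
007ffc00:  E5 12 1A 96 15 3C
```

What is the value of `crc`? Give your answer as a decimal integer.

`crc` follows `index` (2 bytes), so it starts at byte offset 2 and occupies 4 bytes.
Bytes at offsets 2..5: 1A 96 15 3C.
In little-endian order the low byte comes first in memory.
Reassemble most-significant byte first: 3C 15 96 1A → 0x3C15961A.
0x3C15961A = 1008047642.

1008047642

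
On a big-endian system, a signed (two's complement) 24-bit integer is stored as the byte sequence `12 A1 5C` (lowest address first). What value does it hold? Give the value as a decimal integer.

Big-endian stores the most-significant byte at the lowest address.
The bytes are already most-significant first: 0x12A15C.
0x12A15C = 1220956.

1220956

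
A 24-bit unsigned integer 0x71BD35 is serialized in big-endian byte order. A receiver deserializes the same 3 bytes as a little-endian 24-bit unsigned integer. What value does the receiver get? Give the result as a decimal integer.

3521905

Stored big-endian, the bytes at ascending addresses are 71 BD 35.
Read back as little-endian, the first byte is least significant, giving 0x35BD71.
0x35BD71 = 3521905.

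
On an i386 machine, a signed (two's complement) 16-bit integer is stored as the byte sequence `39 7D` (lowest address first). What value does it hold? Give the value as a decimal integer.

32057

Little-endian: lowest address holds the least-significant byte.
Reassemble most-significant byte first: 7D 39 → 0x7D39.
0x7D39 = 32057.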